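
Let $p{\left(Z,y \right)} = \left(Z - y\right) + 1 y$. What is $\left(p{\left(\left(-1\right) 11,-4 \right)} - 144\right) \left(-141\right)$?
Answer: $21855$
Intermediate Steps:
$p{\left(Z,y \right)} = Z$ ($p{\left(Z,y \right)} = \left(Z - y\right) + y = Z$)
$\left(p{\left(\left(-1\right) 11,-4 \right)} - 144\right) \left(-141\right) = \left(\left(-1\right) 11 - 144\right) \left(-141\right) = \left(-11 - 144\right) \left(-141\right) = \left(-155\right) \left(-141\right) = 21855$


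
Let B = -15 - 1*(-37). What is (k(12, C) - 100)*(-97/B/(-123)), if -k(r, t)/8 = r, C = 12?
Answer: -9506/1353 ≈ -7.0259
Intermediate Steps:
k(r, t) = -8*r
B = 22 (B = -15 + 37 = 22)
(k(12, C) - 100)*(-97/B/(-123)) = (-8*12 - 100)*(-97/22/(-123)) = (-96 - 100)*(-97*1/22*(-1/123)) = -(-9506)*(-1)/(11*123) = -196*97/2706 = -9506/1353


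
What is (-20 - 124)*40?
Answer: -5760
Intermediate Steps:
(-20 - 124)*40 = -144*40 = -5760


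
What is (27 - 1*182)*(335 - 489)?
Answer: 23870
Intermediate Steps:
(27 - 1*182)*(335 - 489) = (27 - 182)*(-154) = -155*(-154) = 23870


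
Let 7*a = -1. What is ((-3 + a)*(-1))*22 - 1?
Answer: 477/7 ≈ 68.143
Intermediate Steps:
a = -1/7 (a = (1/7)*(-1) = -1/7 ≈ -0.14286)
((-3 + a)*(-1))*22 - 1 = ((-3 - 1/7)*(-1))*22 - 1 = -22/7*(-1)*22 - 1 = (22/7)*22 - 1 = 484/7 - 1 = 477/7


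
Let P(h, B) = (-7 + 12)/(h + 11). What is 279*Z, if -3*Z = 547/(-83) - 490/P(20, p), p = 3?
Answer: 23501193/83 ≈ 2.8315e+5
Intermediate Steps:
P(h, B) = 5/(11 + h)
Z = 252701/249 (Z = -(547/(-83) - 490/(5/(11 + 20)))/3 = -(547*(-1/83) - 490/(5/31))/3 = -(-547/83 - 490/(5*(1/31)))/3 = -(-547/83 - 490/5/31)/3 = -(-547/83 - 490*31/5)/3 = -(-547/83 - 3038)/3 = -1/3*(-252701/83) = 252701/249 ≈ 1014.9)
279*Z = 279*(252701/249) = 23501193/83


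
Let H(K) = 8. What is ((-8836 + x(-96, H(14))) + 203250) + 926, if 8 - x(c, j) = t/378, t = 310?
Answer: 36920617/189 ≈ 1.9535e+5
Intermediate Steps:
x(c, j) = 1357/189 (x(c, j) = 8 - 310/378 = 8 - 1*155/189 = 8 - 155/189 = 1357/189)
((-8836 + x(-96, H(14))) + 203250) + 926 = ((-8836 + 1357/189) + 203250) + 926 = (-1668647/189 + 203250) + 926 = 36745603/189 + 926 = 36920617/189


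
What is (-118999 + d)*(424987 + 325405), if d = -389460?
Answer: -381543565928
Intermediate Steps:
(-118999 + d)*(424987 + 325405) = (-118999 - 389460)*(424987 + 325405) = -508459*750392 = -381543565928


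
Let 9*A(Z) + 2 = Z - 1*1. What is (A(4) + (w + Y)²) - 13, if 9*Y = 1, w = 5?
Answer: 1072/81 ≈ 13.235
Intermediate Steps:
Y = ⅑ (Y = (⅑)*1 = ⅑ ≈ 0.11111)
A(Z) = -⅓ + Z/9 (A(Z) = -2/9 + (Z - 1*1)/9 = -2/9 + (Z - 1)/9 = -2/9 + (-1 + Z)/9 = -2/9 + (-⅑ + Z/9) = -⅓ + Z/9)
(A(4) + (w + Y)²) - 13 = ((-⅓ + (⅑)*4) + (5 + ⅑)²) - 13 = ((-⅓ + 4/9) + (46/9)²) - 13 = (⅑ + 2116/81) - 13 = 2125/81 - 13 = 1072/81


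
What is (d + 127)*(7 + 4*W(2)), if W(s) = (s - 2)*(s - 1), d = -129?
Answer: -14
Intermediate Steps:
W(s) = (-1 + s)*(-2 + s) (W(s) = (-2 + s)*(-1 + s) = (-1 + s)*(-2 + s))
(d + 127)*(7 + 4*W(2)) = (-129 + 127)*(7 + 4*(2 + 2² - 3*2)) = -2*(7 + 4*(2 + 4 - 6)) = -2*(7 + 4*0) = -2*(7 + 0) = -2*7 = -14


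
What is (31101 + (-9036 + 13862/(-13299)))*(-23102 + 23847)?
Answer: 218604286885/13299 ≈ 1.6438e+7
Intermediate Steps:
(31101 + (-9036 + 13862/(-13299)))*(-23102 + 23847) = (31101 + (-9036 + 13862*(-1/13299)))*745 = (31101 + (-9036 - 13862/13299))*745 = (31101 - 120183626/13299)*745 = (293428573/13299)*745 = 218604286885/13299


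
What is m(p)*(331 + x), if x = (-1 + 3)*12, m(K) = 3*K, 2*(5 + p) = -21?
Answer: -33015/2 ≈ -16508.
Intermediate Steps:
p = -31/2 (p = -5 + (½)*(-21) = -5 - 21/2 = -31/2 ≈ -15.500)
x = 24 (x = 2*12 = 24)
m(p)*(331 + x) = (3*(-31/2))*(331 + 24) = -93/2*355 = -33015/2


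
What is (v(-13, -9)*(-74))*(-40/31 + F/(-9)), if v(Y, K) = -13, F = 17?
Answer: -853294/279 ≈ -3058.4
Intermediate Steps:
(v(-13, -9)*(-74))*(-40/31 + F/(-9)) = (-13*(-74))*(-40/31 + 17/(-9)) = 962*(-40*1/31 + 17*(-1/9)) = 962*(-40/31 - 17/9) = 962*(-887/279) = -853294/279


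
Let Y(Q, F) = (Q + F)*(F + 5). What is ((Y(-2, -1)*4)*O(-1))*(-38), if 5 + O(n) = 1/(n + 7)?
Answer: -8816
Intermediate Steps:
Y(Q, F) = (5 + F)*(F + Q) (Y(Q, F) = (F + Q)*(5 + F) = (5 + F)*(F + Q))
O(n) = -5 + 1/(7 + n) (O(n) = -5 + 1/(n + 7) = -5 + 1/(7 + n))
((Y(-2, -1)*4)*O(-1))*(-38) = ((((-1)² + 5*(-1) + 5*(-2) - 1*(-2))*4)*((-34 - 5*(-1))/(7 - 1)))*(-38) = (((1 - 5 - 10 + 2)*4)*((-34 + 5)/6))*(-38) = ((-12*4)*((⅙)*(-29)))*(-38) = -48*(-29/6)*(-38) = 232*(-38) = -8816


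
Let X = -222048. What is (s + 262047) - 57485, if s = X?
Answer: -17486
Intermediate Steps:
s = -222048
(s + 262047) - 57485 = (-222048 + 262047) - 57485 = 39999 - 57485 = -17486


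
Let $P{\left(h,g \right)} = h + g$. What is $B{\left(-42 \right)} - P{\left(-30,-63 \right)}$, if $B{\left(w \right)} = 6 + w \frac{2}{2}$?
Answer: $57$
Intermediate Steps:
$P{\left(h,g \right)} = g + h$
$B{\left(w \right)} = 6 + w$ ($B{\left(w \right)} = 6 + w 2 \cdot \frac{1}{2} = 6 + w 1 = 6 + w$)
$B{\left(-42 \right)} - P{\left(-30,-63 \right)} = \left(6 - 42\right) - \left(-63 - 30\right) = -36 - -93 = -36 + 93 = 57$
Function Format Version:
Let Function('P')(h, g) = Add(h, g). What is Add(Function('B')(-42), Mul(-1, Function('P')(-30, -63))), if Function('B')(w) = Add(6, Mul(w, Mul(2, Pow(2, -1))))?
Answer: 57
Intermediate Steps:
Function('P')(h, g) = Add(g, h)
Function('B')(w) = Add(6, w) (Function('B')(w) = Add(6, Mul(w, Mul(2, Rational(1, 2)))) = Add(6, Mul(w, 1)) = Add(6, w))
Add(Function('B')(-42), Mul(-1, Function('P')(-30, -63))) = Add(Add(6, -42), Mul(-1, Add(-63, -30))) = Add(-36, Mul(-1, -93)) = Add(-36, 93) = 57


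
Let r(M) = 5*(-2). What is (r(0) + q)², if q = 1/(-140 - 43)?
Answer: 3352561/33489 ≈ 100.11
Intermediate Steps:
q = -1/183 (q = 1/(-183) = -1/183 ≈ -0.0054645)
r(M) = -10
(r(0) + q)² = (-10 - 1/183)² = (-1831/183)² = 3352561/33489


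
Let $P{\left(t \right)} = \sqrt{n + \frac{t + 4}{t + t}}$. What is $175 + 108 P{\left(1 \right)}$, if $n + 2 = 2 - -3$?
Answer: $175 + 54 \sqrt{22} \approx 428.28$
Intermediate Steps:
$n = 3$ ($n = -2 + \left(2 - -3\right) = -2 + \left(2 + 3\right) = -2 + 5 = 3$)
$P{\left(t \right)} = \sqrt{3 + \frac{4 + t}{2 t}}$ ($P{\left(t \right)} = \sqrt{3 + \frac{t + 4}{t + t}} = \sqrt{3 + \frac{4 + t}{2 t}}$)
$175 + 108 P{\left(1 \right)} = 175 + 108 \frac{\sqrt{14 + \frac{8}{1}}}{2} = 175 + 108 \frac{\sqrt{14 + 8 \cdot 1}}{2} = 175 + 108 \frac{\sqrt{14 + 8}}{2} = 175 + 108 \frac{\sqrt{22}}{2} = 175 + 54 \sqrt{22}$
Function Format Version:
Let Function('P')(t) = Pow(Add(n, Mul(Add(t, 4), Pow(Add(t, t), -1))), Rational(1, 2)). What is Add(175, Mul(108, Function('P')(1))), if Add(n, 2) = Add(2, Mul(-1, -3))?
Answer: Add(175, Mul(54, Pow(22, Rational(1, 2)))) ≈ 428.28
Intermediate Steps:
n = 3 (n = Add(-2, Add(2, Mul(-1, -3))) = Add(-2, Add(2, 3)) = Add(-2, 5) = 3)
Function('P')(t) = Pow(Add(3, Mul(Rational(1, 2), Pow(t, -1), Add(4, t))), Rational(1, 2)) (Function('P')(t) = Pow(Add(3, Mul(Add(t, 4), Pow(Add(t, t), -1))), Rational(1, 2)) = Pow(Add(3, Mul(Add(4, t), Pow(Mul(2, t), -1))), Rational(1, 2)) = Pow(Add(3, Mul(Add(4, t), Mul(Rational(1, 2), Pow(t, -1)))), Rational(1, 2)) = Pow(Add(3, Mul(Rational(1, 2), Pow(t, -1), Add(4, t))), Rational(1, 2)))
Add(175, Mul(108, Function('P')(1))) = Add(175, Mul(108, Mul(Rational(1, 2), Pow(Add(14, Mul(8, Pow(1, -1))), Rational(1, 2))))) = Add(175, Mul(108, Mul(Rational(1, 2), Pow(Add(14, Mul(8, 1)), Rational(1, 2))))) = Add(175, Mul(108, Mul(Rational(1, 2), Pow(Add(14, 8), Rational(1, 2))))) = Add(175, Mul(108, Mul(Rational(1, 2), Pow(22, Rational(1, 2))))) = Add(175, Mul(54, Pow(22, Rational(1, 2))))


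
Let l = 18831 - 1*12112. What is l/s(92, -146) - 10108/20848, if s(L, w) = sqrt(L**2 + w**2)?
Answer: -2527/5212 + 6719*sqrt(7445)/14890 ≈ 38.450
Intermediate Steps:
l = 6719 (l = 18831 - 12112 = 6719)
l/s(92, -146) - 10108/20848 = 6719/(sqrt(92**2 + (-146)**2)) - 10108/20848 = 6719/(sqrt(8464 + 21316)) - 10108*1/20848 = 6719/(sqrt(29780)) - 2527/5212 = 6719/((2*sqrt(7445))) - 2527/5212 = 6719*(sqrt(7445)/14890) - 2527/5212 = 6719*sqrt(7445)/14890 - 2527/5212 = -2527/5212 + 6719*sqrt(7445)/14890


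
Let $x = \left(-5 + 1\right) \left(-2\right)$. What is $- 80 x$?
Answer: $-640$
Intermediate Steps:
$x = 8$ ($x = \left(-4\right) \left(-2\right) = 8$)
$- 80 x = \left(-80\right) 8 = -640$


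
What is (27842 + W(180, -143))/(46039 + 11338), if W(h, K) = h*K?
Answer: 2102/57377 ≈ 0.036635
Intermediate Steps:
W(h, K) = K*h
(27842 + W(180, -143))/(46039 + 11338) = (27842 - 143*180)/(46039 + 11338) = (27842 - 25740)/57377 = 2102*(1/57377) = 2102/57377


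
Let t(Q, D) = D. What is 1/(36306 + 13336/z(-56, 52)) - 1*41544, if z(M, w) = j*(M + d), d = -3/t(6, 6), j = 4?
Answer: -170160484927/4095910 ≈ -41544.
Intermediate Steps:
d = -½ (d = -3/6 = -3*⅙ = -½ ≈ -0.50000)
z(M, w) = -2 + 4*M (z(M, w) = 4*(M - ½) = 4*(-½ + M) = -2 + 4*M)
1/(36306 + 13336/z(-56, 52)) - 1*41544 = 1/(36306 + 13336/(-2 + 4*(-56))) - 1*41544 = 1/(36306 + 13336/(-2 - 224)) - 41544 = 1/(36306 + 13336/(-226)) - 41544 = 1/(36306 + 13336*(-1/226)) - 41544 = 1/(36306 - 6668/113) - 41544 = 1/(4095910/113) - 41544 = 113/4095910 - 41544 = -170160484927/4095910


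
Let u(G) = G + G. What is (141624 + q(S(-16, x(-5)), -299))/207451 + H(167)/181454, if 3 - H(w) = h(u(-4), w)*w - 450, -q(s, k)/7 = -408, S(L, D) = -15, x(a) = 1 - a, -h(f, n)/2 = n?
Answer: 5411664443/5377544822 ≈ 1.0063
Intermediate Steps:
u(G) = 2*G
h(f, n) = -2*n
q(s, k) = 2856 (q(s, k) = -7*(-408) = 2856)
H(w) = 453 + 2*w² (H(w) = 3 - ((-2*w)*w - 450) = 3 - (-2*w² - 450) = 3 - (-450 - 2*w²) = 3 + (450 + 2*w²) = 453 + 2*w²)
(141624 + q(S(-16, x(-5)), -299))/207451 + H(167)/181454 = (141624 + 2856)/207451 + (453 + 2*167²)/181454 = 144480*(1/207451) + (453 + 2*27889)*(1/181454) = 144480/207451 + (453 + 55778)*(1/181454) = 144480/207451 + 56231*(1/181454) = 144480/207451 + 8033/25922 = 5411664443/5377544822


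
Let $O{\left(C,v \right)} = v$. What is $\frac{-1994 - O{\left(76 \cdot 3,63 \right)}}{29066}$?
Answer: $- \frac{2057}{29066} \approx -0.07077$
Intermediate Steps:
$\frac{-1994 - O{\left(76 \cdot 3,63 \right)}}{29066} = \frac{-1994 - 63}{29066} = \left(-1994 - 63\right) \frac{1}{29066} = \left(-2057\right) \frac{1}{29066} = - \frac{2057}{29066}$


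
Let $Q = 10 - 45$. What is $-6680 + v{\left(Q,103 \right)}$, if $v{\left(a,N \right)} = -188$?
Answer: $-6868$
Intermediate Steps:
$Q = -35$
$-6680 + v{\left(Q,103 \right)} = -6680 - 188 = -6868$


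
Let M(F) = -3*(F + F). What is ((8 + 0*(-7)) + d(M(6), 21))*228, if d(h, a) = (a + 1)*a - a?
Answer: 102372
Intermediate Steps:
M(F) = -6*F
d(h, a) = -a + a*(1 + a) (d(h, a) = (1 + a)*a - a = a*(1 + a) - a = -a + a*(1 + a))
((8 + 0*(-7)) + d(M(6), 21))*228 = ((8 + 0*(-7)) + 21²)*228 = ((8 + 0) + 441)*228 = (8 + 441)*228 = 449*228 = 102372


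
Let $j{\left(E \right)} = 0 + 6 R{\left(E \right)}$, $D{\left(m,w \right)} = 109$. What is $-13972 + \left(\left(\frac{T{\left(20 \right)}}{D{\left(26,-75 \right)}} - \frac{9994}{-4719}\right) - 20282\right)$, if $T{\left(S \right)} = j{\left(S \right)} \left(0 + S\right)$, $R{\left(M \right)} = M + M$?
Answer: $- \frac{17595523688}{514371} \approx -34208.0$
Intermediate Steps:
$R{\left(M \right)} = 2 M$
$j{\left(E \right)} = 12 E$ ($j{\left(E \right)} = 0 + 6 \cdot 2 E = 0 + 12 E = 12 E$)
$T{\left(S \right)} = 12 S^{2}$ ($T{\left(S \right)} = 12 S \left(0 + S\right) = 12 S S = 12 S^{2}$)
$-13972 + \left(\left(\frac{T{\left(20 \right)}}{D{\left(26,-75 \right)}} - \frac{9994}{-4719}\right) - 20282\right) = -13972 - \left(\frac{95700764}{4719} - \frac{12 \cdot 20^{2}}{109}\right) = -13972 - \left(\frac{95700764}{4719} - 12 \cdot 400 \cdot \frac{1}{109}\right) = -13972 + \left(\left(4800 \cdot \frac{1}{109} + \frac{9994}{4719}\right) - 20282\right) = -13972 + \left(\left(\frac{4800}{109} + \frac{9994}{4719}\right) - 20282\right) = -13972 + \left(\frac{23740546}{514371} - 20282\right) = -13972 - \frac{10408732076}{514371} = - \frac{17595523688}{514371}$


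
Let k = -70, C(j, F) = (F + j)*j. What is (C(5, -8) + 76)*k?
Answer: -4270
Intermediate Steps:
C(j, F) = j*(F + j)
(C(5, -8) + 76)*k = (5*(-8 + 5) + 76)*(-70) = (5*(-3) + 76)*(-70) = (-15 + 76)*(-70) = 61*(-70) = -4270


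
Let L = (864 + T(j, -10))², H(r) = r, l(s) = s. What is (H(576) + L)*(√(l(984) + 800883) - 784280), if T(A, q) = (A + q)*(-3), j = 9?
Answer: -589986394200 + 388921005*√3 ≈ -5.8931e+11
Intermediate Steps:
T(A, q) = -3*A - 3*q
L = 751689 (L = (864 + (-3*9 - 3*(-10)))² = (864 + (-27 + 30))² = (864 + 3)² = 867² = 751689)
(H(576) + L)*(√(l(984) + 800883) - 784280) = (576 + 751689)*(√(984 + 800883) - 784280) = 752265*(√801867 - 784280) = 752265*(517*√3 - 784280) = 752265*(-784280 + 517*√3) = -589986394200 + 388921005*√3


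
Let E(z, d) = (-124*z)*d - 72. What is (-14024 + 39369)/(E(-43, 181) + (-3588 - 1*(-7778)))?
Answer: 5069/193842 ≈ 0.026150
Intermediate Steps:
E(z, d) = -72 - 124*d*z (E(z, d) = -124*d*z - 72 = -72 - 124*d*z)
(-14024 + 39369)/(E(-43, 181) + (-3588 - 1*(-7778))) = (-14024 + 39369)/((-72 - 124*181*(-43)) + (-3588 - 1*(-7778))) = 25345/((-72 + 965092) + (-3588 + 7778)) = 25345/(965020 + 4190) = 25345/969210 = 25345*(1/969210) = 5069/193842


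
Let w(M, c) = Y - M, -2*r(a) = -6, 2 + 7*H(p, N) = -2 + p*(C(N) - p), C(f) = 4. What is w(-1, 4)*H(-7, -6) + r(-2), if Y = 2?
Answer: -222/7 ≈ -31.714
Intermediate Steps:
H(p, N) = -4/7 + p*(4 - p)/7 (H(p, N) = -2/7 + (-2 + p*(4 - p))/7 = -2/7 + (-2/7 + p*(4 - p)/7) = -4/7 + p*(4 - p)/7)
r(a) = 3 (r(a) = -½*(-6) = 3)
w(M, c) = 2 - M
w(-1, 4)*H(-7, -6) + r(-2) = (2 - 1*(-1))*(-4/7 - ⅐*(-7)² + (4/7)*(-7)) + 3 = (2 + 1)*(-4/7 - ⅐*49 - 4) + 3 = 3*(-4/7 - 7 - 4) + 3 = 3*(-81/7) + 3 = -243/7 + 3 = -222/7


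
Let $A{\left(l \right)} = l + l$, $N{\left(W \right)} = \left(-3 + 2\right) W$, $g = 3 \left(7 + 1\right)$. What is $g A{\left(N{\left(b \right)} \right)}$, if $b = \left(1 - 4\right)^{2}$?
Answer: $-432$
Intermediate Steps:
$b = 9$ ($b = \left(-3\right)^{2} = 9$)
$g = 24$ ($g = 3 \cdot 8 = 24$)
$N{\left(W \right)} = - W$
$A{\left(l \right)} = 2 l$
$g A{\left(N{\left(b \right)} \right)} = 24 \cdot 2 \left(\left(-1\right) 9\right) = 24 \cdot 2 \left(-9\right) = 24 \left(-18\right) = -432$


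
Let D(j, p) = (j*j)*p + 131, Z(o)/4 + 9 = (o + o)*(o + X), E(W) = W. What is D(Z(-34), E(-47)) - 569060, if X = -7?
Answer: -5808145361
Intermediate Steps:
Z(o) = -36 + 8*o*(-7 + o) (Z(o) = -36 + 4*((o + o)*(o - 7)) = -36 + 4*((2*o)*(-7 + o)) = -36 + 4*(2*o*(-7 + o)) = -36 + 8*o*(-7 + o))
D(j, p) = 131 + p*j² (D(j, p) = j²*p + 131 = p*j² + 131 = 131 + p*j²)
D(Z(-34), E(-47)) - 569060 = (131 - 47*(-36 - 56*(-34) + 8*(-34)²)²) - 569060 = (131 - 47*(-36 + 1904 + 8*1156)²) - 569060 = (131 - 47*(-36 + 1904 + 9248)²) - 569060 = (131 - 47*11116²) - 569060 = (131 - 47*123565456) - 569060 = (131 - 5807576432) - 569060 = -5807576301 - 569060 = -5808145361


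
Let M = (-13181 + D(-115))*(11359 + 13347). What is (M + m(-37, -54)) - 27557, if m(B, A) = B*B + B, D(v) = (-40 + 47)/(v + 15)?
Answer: -16283887021/50 ≈ -3.2568e+8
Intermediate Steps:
D(v) = 7/(15 + v)
m(B, A) = B + B**2 (m(B, A) = B**2 + B = B + B**2)
M = -16282575771/50 (M = (-13181 + 7/(15 - 115))*(11359 + 13347) = (-13181 + 7/(-100))*24706 = (-13181 + 7*(-1/100))*24706 = (-13181 - 7/100)*24706 = -1318107/100*24706 = -16282575771/50 ≈ -3.2565e+8)
(M + m(-37, -54)) - 27557 = (-16282575771/50 - 37*(1 - 37)) - 27557 = (-16282575771/50 - 37*(-36)) - 27557 = (-16282575771/50 + 1332) - 27557 = -16282509171/50 - 27557 = -16283887021/50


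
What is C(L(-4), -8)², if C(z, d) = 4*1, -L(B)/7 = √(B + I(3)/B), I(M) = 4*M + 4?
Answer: 16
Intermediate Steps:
I(M) = 4 + 4*M
L(B) = -7*√(B + 16/B) (L(B) = -7*√(B + (4 + 4*3)/B) = -7*√(B + (4 + 12)/B) = -7*√(B + 16/B))
C(z, d) = 4
C(L(-4), -8)² = 4² = 16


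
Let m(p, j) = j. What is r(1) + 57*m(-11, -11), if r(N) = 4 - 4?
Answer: -627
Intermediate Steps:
r(N) = 0
r(1) + 57*m(-11, -11) = 0 + 57*(-11) = 0 - 627 = -627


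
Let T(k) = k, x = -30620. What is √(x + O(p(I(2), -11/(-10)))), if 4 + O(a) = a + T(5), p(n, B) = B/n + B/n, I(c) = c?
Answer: I*√3061790/10 ≈ 174.98*I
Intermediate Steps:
p(n, B) = 2*B/n
O(a) = 1 + a (O(a) = -4 + (a + 5) = -4 + (5 + a) = 1 + a)
√(x + O(p(I(2), -11/(-10)))) = √(-30620 + (1 + 2*(-11/(-10))/2)) = √(-30620 + (1 + 2*(-11*(-⅒))*(½))) = √(-30620 + (1 + 2*(11/10)*(½))) = √(-30620 + (1 + 11/10)) = √(-30620 + 21/10) = √(-306179/10) = I*√3061790/10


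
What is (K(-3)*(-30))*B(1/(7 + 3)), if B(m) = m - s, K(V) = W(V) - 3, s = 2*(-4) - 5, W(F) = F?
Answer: 2358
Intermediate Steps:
s = -13 (s = -8 - 5 = -13)
K(V) = -3 + V (K(V) = V - 3 = -3 + V)
B(m) = 13 + m (B(m) = m - 1*(-13) = m + 13 = 13 + m)
(K(-3)*(-30))*B(1/(7 + 3)) = ((-3 - 3)*(-30))*(13 + 1/(7 + 3)) = (-6*(-30))*(13 + 1/10) = 180*(13 + ⅒) = 180*(131/10) = 2358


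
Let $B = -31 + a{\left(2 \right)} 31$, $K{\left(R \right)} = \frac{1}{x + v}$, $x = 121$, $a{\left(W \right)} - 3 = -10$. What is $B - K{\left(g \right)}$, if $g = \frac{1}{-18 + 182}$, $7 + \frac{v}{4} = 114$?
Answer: $- \frac{136153}{549} \approx -248.0$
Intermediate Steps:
$v = 428$ ($v = -28 + 4 \cdot 114 = -28 + 456 = 428$)
$a{\left(W \right)} = -7$ ($a{\left(W \right)} = 3 - 10 = -7$)
$g = \frac{1}{164} \approx 0.0060976$
$K{\left(R \right)} = \frac{1}{549}$ ($K{\left(R \right)} = \frac{1}{121 + 428} = \frac{1}{549}$)
$B = -248$ ($B = -31 - 217 = -248$)
$B - K{\left(g \right)} = -248 - \frac{1}{549} = - \frac{136153}{549}$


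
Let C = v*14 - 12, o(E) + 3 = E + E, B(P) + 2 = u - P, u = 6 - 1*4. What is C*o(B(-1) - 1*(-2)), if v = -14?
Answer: -624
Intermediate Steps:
u = 2 (u = 6 - 4 = 2)
B(P) = -P (B(P) = -2 + (2 - P) = -P)
o(E) = -3 + 2*E (o(E) = -3 + (E + E) = -3 + 2*E)
C = -208 (C = -14*14 - 12 = -196 - 12 = -208)
C*o(B(-1) - 1*(-2)) = -208*(-3 + 2*(-1*(-1) - 1*(-2))) = -208*(-3 + 2*(1 + 2)) = -208*(-3 + 2*3) = -208*(-3 + 6) = -208*3 = -624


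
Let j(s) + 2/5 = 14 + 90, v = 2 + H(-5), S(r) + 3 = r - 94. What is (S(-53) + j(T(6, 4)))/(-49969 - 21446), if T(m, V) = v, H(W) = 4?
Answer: 232/357075 ≈ 0.00064972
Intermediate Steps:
S(r) = -97 + r (S(r) = -3 + (r - 94) = -3 + (-94 + r) = -97 + r)
v = 6 (v = 2 + 4 = 6)
T(m, V) = 6
j(s) = 518/5 (j(s) = -⅖ + (14 + 90) = -⅖ + 104 = 518/5)
(S(-53) + j(T(6, 4)))/(-49969 - 21446) = ((-97 - 53) + 518/5)/(-49969 - 21446) = (-150 + 518/5)/(-71415) = -232/5*(-1/71415) = 232/357075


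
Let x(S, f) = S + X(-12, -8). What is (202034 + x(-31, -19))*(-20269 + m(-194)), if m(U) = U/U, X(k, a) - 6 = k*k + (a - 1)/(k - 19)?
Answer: -127014529536/31 ≈ -4.0972e+9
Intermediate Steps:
X(k, a) = 6 + k² + (-1 + a)/(-19 + k) (X(k, a) = 6 + (k*k + (a - 1)/(k - 19)) = 6 + (k² + (-1 + a)/(-19 + k)) = 6 + k² + (-1 + a)/(-19 + k))
m(U) = 1
x(S, f) = 4659/31 + S (x(S, f) = S + (-115 - 8 + (-12)³ - 19*(-12)² + 6*(-12))/(-19 - 12) = S + (-115 - 8 - 1728 - 19*144 - 72)/(-31) = S - (-115 - 8 - 1728 - 2736 - 72)/31 = S - 1/31*(-4659) = S + 4659/31 = 4659/31 + S)
(202034 + x(-31, -19))*(-20269 + m(-194)) = (202034 + (4659/31 - 31))*(-20269 + 1) = (202034 + 3698/31)*(-20268) = (6266752/31)*(-20268) = -127014529536/31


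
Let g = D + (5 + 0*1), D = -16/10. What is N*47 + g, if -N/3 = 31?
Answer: -21838/5 ≈ -4367.6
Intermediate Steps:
N = -93 (N = -3*31 = -93)
D = -8/5 (D = -16*⅒ = -8/5 ≈ -1.6000)
g = 17/5 (g = -8/5 + (5 + 0*1) = -8/5 + (5 + 0) = -8/5 + 5 = 17/5 ≈ 3.4000)
N*47 + g = -93*47 + 17/5 = -4371 + 17/5 = -21838/5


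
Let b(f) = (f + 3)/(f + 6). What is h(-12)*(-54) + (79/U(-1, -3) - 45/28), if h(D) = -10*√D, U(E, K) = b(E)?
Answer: 5485/28 + 1080*I*√3 ≈ 195.89 + 1870.6*I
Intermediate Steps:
b(f) = (3 + f)/(6 + f)
U(E, K) = (3 + E)/(6 + E)
h(-12)*(-54) + (79/U(-1, -3) - 45/28) = -20*I*√3*(-54) + (79/(((3 - 1)/(6 - 1))) - 45/28) = -20*I*√3*(-54) + (79/((2/5)) - 45*1/28) = -20*I*√3*(-54) + (79/(((⅕)*2)) - 45/28) = 1080*I*√3 + (79/(⅖) - 45/28) = 1080*I*√3 + (79*(5/2) - 45/28) = 1080*I*√3 + (395/2 - 45/28) = 1080*I*√3 + 5485/28 = 5485/28 + 1080*I*√3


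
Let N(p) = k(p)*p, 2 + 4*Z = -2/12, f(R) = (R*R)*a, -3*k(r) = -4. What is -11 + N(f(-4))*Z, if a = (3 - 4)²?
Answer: -203/9 ≈ -22.556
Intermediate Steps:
a = 1 (a = (-1)² = 1)
k(r) = 4/3 (k(r) = -⅓*(-4) = 4/3)
f(R) = R² (f(R) = (R*R)*1 = R²*1 = R²)
Z = -13/24 (Z = -½ + (-2/12)/4 = -½ + (-2*1/12)/4 = -½ + (¼)*(-⅙) = -½ - 1/24 = -13/24 ≈ -0.54167)
N(p) = 4*p/3
-11 + N(f(-4))*Z = -11 + ((4/3)*(-4)²)*(-13/24) = -11 + ((4/3)*16)*(-13/24) = -11 + (64/3)*(-13/24) = -11 - 104/9 = -203/9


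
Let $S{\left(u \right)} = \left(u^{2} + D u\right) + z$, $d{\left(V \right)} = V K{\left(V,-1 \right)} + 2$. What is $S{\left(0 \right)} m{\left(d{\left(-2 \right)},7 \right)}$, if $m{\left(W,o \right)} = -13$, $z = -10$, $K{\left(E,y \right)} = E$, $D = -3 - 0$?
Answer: $130$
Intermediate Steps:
$D = -3$ ($D = -3 + 0 = -3$)
$d{\left(V \right)} = 2 + V^{2}$ ($d{\left(V \right)} = V V + 2 = V^{2} + 2 = 2 + V^{2}$)
$S{\left(u \right)} = -10 + u^{2} - 3 u$ ($S{\left(u \right)} = \left(u^{2} - 3 u\right) - 10 = -10 + u^{2} - 3 u$)
$S{\left(0 \right)} m{\left(d{\left(-2 \right)},7 \right)} = \left(-10 + 0^{2} - 0\right) \left(-13\right) = \left(-10 + 0 + 0\right) \left(-13\right) = \left(-10\right) \left(-13\right) = 130$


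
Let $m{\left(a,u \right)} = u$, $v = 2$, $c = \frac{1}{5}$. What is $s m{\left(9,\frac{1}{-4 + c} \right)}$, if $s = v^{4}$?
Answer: $- \frac{80}{19} \approx -4.2105$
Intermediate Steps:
$c = \frac{1}{5} \approx 0.2$
$s = 16$ ($s = 2^{4} = 16$)
$s m{\left(9,\frac{1}{-4 + c} \right)} = \frac{16}{-4 + \frac{1}{5}} = \frac{16}{- \frac{19}{5}} = 16 \left(- \frac{5}{19}\right) = - \frac{80}{19}$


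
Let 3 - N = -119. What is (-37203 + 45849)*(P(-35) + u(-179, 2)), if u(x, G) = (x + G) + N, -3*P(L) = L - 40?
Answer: -259380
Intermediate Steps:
P(L) = 40/3 - L/3 (P(L) = -(L - 40)/3 = -(-40 + L)/3 = 40/3 - L/3)
N = 122 (N = 3 - 1*(-119) = 3 + 119 = 122)
u(x, G) = 122 + G + x (u(x, G) = (x + G) + 122 = (G + x) + 122 = 122 + G + x)
(-37203 + 45849)*(P(-35) + u(-179, 2)) = (-37203 + 45849)*((40/3 - 1/3*(-35)) + (122 + 2 - 179)) = 8646*((40/3 + 35/3) - 55) = 8646*(25 - 55) = 8646*(-30) = -259380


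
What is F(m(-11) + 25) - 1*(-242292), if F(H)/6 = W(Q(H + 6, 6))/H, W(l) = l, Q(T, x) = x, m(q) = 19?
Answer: 2665221/11 ≈ 2.4229e+5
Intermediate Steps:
F(H) = 36/H (F(H) = 6*(6/H) = 36/H)
F(m(-11) + 25) - 1*(-242292) = 36/(19 + 25) - 1*(-242292) = 36/44 + 242292 = 36*(1/44) + 242292 = 9/11 + 242292 = 2665221/11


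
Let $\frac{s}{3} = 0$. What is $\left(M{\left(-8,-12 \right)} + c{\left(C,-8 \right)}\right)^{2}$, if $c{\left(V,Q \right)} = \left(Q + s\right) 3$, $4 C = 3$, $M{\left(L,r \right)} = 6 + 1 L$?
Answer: $676$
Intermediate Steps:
$s = 0$ ($s = 3 \cdot 0 = 0$)
$M{\left(L,r \right)} = 6 + L$
$C = \frac{3}{4}$ ($C = \frac{1}{4} \cdot 3 = \frac{3}{4} \approx 0.75$)
$c{\left(V,Q \right)} = 3 Q$ ($c{\left(V,Q \right)} = \left(Q + 0\right) 3 = Q 3 = 3 Q$)
$\left(M{\left(-8,-12 \right)} + c{\left(C,-8 \right)}\right)^{2} = \left(\left(6 - 8\right) + 3 \left(-8\right)\right)^{2} = \left(-2 - 24\right)^{2} = \left(-26\right)^{2} = 676$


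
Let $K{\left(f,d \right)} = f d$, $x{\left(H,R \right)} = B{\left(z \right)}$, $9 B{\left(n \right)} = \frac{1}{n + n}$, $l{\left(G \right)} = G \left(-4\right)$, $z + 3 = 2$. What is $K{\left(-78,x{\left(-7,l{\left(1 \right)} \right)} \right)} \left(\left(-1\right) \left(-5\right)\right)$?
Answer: $\frac{65}{3} \approx 21.667$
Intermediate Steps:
$z = -1$ ($z = -3 + 2 = -1$)
$l{\left(G \right)} = - 4 G$
$B{\left(n \right)} = \frac{1}{18 n}$ ($B{\left(n \right)} = \frac{1}{9 \left(n + n\right)} = \frac{1}{9 \cdot 2 n} = \frac{\frac{1}{2} \frac{1}{n}}{9} = \frac{1}{18 n}$)
$x{\left(H,R \right)} = - \frac{1}{18}$ ($x{\left(H,R \right)} = \frac{1}{18 \left(-1\right)} = \frac{1}{18} \left(-1\right) = - \frac{1}{18}$)
$K{\left(f,d \right)} = d f$
$K{\left(-78,x{\left(-7,l{\left(1 \right)} \right)} \right)} \left(\left(-1\right) \left(-5\right)\right) = \left(- \frac{1}{18}\right) \left(-78\right) \left(\left(-1\right) \left(-5\right)\right) = \frac{13}{3} \cdot 5 = \frac{65}{3}$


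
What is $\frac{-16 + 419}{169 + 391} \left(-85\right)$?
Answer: $- \frac{6851}{112} \approx -61.17$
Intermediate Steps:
$\frac{-16 + 419}{169 + 391} \left(-85\right) = \frac{403}{560} \left(-85\right) = - \frac{6851}{112}$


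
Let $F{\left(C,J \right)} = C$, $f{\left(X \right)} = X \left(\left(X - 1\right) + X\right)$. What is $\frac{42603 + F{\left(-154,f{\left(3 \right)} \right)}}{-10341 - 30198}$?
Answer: $- \frac{42449}{40539} \approx -1.0471$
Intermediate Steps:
$f{\left(X \right)} = X \left(-1 + 2 X\right)$ ($f{\left(X \right)} = X \left(\left(-1 + X\right) + X\right) = X \left(-1 + 2 X\right)$)
$\frac{42603 + F{\left(-154,f{\left(3 \right)} \right)}}{-10341 - 30198} = \frac{42603 - 154}{-10341 - 30198} = \frac{42449}{-40539} = 42449 \left(- \frac{1}{40539}\right) = - \frac{42449}{40539}$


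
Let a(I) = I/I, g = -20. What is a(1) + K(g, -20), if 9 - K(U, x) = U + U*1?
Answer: 50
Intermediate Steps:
K(U, x) = 9 - 2*U (K(U, x) = 9 - (U + U*1) = 9 - (U + U) = 9 - 2*U)
a(I) = 1
a(1) + K(g, -20) = 1 + (9 - 2*(-20)) = 1 + (9 + 40) = 1 + 49 = 50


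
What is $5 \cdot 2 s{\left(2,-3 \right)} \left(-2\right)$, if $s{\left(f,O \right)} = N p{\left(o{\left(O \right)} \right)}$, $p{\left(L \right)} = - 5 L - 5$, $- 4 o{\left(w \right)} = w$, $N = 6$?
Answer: $1050$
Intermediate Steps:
$o{\left(w \right)} = - \frac{w}{4}$
$p{\left(L \right)} = -5 - 5 L$
$s{\left(f,O \right)} = -30 + \frac{15 O}{2}$ ($s{\left(f,O \right)} = 6 \left(-5 - 5 \left(- \frac{O}{4}\right)\right) = 6 \left(-5 + \frac{5 O}{4}\right) = -30 + \frac{15 O}{2}$)
$5 \cdot 2 s{\left(2,-3 \right)} \left(-2\right) = 5 \cdot 2 \left(-30 + \frac{15}{2} \left(-3\right)\right) \left(-2\right) = 10 \left(-30 - \frac{45}{2}\right) \left(-2\right) = 10 \left(- \frac{105}{2}\right) \left(-2\right) = \left(-525\right) \left(-2\right) = 1050$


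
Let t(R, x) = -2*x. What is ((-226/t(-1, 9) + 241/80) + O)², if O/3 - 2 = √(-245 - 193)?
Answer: -1802382959/518400 + 15529*I*√438/120 ≈ -3476.8 + 2708.3*I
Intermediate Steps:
O = 6 + 3*I*√438 (O = 6 + 3*√(-245 - 193) = 6 + 3*√(-438) = 6 + 3*(I*√438) = 6 + 3*I*√438 ≈ 6.0 + 62.785*I)
((-226/t(-1, 9) + 241/80) + O)² = ((-226/((-2*9)) + 241/80) + (6 + 3*I*√438))² = ((-226/(-18) + 241*(1/80)) + (6 + 3*I*√438))² = ((-226*(-1/18) + 241/80) + (6 + 3*I*√438))² = ((113/9 + 241/80) + (6 + 3*I*√438))² = (11209/720 + (6 + 3*I*√438))² = (15529/720 + 3*I*√438)²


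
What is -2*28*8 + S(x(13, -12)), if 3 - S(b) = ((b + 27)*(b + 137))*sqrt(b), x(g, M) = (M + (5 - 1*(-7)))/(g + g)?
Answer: -445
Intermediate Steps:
x(g, M) = (12 + M)/(2*g) (x(g, M) = (M + (5 + 7))/((2*g)) = (M + 12)*(1/(2*g)) = (12 + M)*(1/(2*g)) = (12 + M)/(2*g))
S(b) = 3 - sqrt(b)*(27 + b)*(137 + b) (S(b) = 3 - (b + 27)*(b + 137)*sqrt(b) = 3 - (27 + b)*(137 + b)*sqrt(b) = 3 - sqrt(b)*(27 + b)*(137 + b))
-2*28*8 + S(x(13, -12)) = -2*28*8 + (3 - ((1/2)*(12 - 12)/13)**(5/2) - 3699*sqrt(26)*sqrt(12 - 12)/26 - 164*sqrt(26)*(12 - 12)**(3/2)/676) = -56*8 + (3 - ((1/2)*(1/13)*0)**(5/2) - 3699*sqrt((1/2)*(1/13)*0) - 164*((1/2)*(1/13)*0)**(3/2)) = -448 + (3 - 0**(5/2) - 3699*sqrt(0) - 164*0**(3/2)) = -448 + (3 - 1*0 - 3699*0 - 164*0) = -448 + (3 + 0 + 0 + 0) = -448 + 3 = -445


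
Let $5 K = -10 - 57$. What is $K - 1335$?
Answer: $- \frac{6742}{5} \approx -1348.4$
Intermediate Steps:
$K = - \frac{67}{5}$ ($K = \frac{-10 - 57}{5} = \frac{1}{5} \left(-67\right) = - \frac{67}{5} \approx -13.4$)
$K - 1335 = - \frac{67}{5} - 1335 = - \frac{6742}{5}$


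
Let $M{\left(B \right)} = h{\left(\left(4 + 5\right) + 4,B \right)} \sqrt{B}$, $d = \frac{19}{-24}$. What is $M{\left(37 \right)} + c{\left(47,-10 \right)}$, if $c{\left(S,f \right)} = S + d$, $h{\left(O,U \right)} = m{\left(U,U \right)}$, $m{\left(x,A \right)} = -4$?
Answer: $\frac{1109}{24} - 4 \sqrt{37} \approx 21.877$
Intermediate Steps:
$d = - \frac{19}{24}$ ($d = 19 \left(- \frac{1}{24}\right) = - \frac{19}{24} \approx -0.79167$)
$h{\left(O,U \right)} = -4$
$c{\left(S,f \right)} = - \frac{19}{24} + S$ ($c{\left(S,f \right)} = S - \frac{19}{24} = - \frac{19}{24} + S$)
$M{\left(B \right)} = - 4 \sqrt{B}$
$M{\left(37 \right)} + c{\left(47,-10 \right)} = - 4 \sqrt{37} + \left(- \frac{19}{24} + 47\right) = - 4 \sqrt{37} + \frac{1109}{24} = \frac{1109}{24} - 4 \sqrt{37}$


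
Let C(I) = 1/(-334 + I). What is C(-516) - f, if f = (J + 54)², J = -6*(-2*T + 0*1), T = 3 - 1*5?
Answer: -765001/850 ≈ -900.00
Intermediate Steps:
T = -2 (T = 3 - 5 = -2)
J = -24 (J = -6*(-2*(-2) + 0*1) = -6*(4 + 0) = -6*4 = -24)
f = 900 (f = (-24 + 54)² = 30² = 900)
C(-516) - f = 1/(-334 - 516) - 1*900 = 1/(-850) - 900 = -1/850 - 900 = -765001/850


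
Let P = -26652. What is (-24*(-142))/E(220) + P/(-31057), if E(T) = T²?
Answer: 87237441/93947425 ≈ 0.92858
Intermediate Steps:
(-24*(-142))/E(220) + P/(-31057) = (-24*(-142))/(220²) - 26652/(-31057) = 3408/48400 - 26652*(-1/31057) = 3408*(1/48400) + 26652/31057 = 213/3025 + 26652/31057 = 87237441/93947425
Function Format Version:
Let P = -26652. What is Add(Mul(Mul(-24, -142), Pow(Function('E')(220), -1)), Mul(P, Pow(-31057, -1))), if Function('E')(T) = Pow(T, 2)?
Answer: Rational(87237441, 93947425) ≈ 0.92858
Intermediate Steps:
Add(Mul(Mul(-24, -142), Pow(Function('E')(220), -1)), Mul(P, Pow(-31057, -1))) = Add(Mul(Mul(-24, -142), Pow(Pow(220, 2), -1)), Mul(-26652, Pow(-31057, -1))) = Add(Mul(3408, Pow(48400, -1)), Mul(-26652, Rational(-1, 31057))) = Add(Mul(3408, Rational(1, 48400)), Rational(26652, 31057)) = Add(Rational(213, 3025), Rational(26652, 31057)) = Rational(87237441, 93947425)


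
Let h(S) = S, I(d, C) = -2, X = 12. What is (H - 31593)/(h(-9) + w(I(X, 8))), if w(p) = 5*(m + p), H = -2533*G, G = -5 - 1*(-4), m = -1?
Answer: 7265/6 ≈ 1210.8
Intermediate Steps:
G = -1 (G = -5 + 4 = -1)
H = 2533 (H = -2533*(-1) = 2533)
w(p) = -5 + 5*p (w(p) = 5*(-1 + p) = -5 + 5*p)
(H - 31593)/(h(-9) + w(I(X, 8))) = (2533 - 31593)/(-9 + (-5 + 5*(-2))) = -29060/(-9 + (-5 - 10)) = -29060/(-9 - 15) = -29060/(-24) = -29060*(-1/24) = 7265/6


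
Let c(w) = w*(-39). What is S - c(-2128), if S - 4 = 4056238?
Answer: 3973250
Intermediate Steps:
c(w) = -39*w
S = 4056242 (S = 4 + 4056238 = 4056242)
S - c(-2128) = 4056242 - (-39)*(-2128) = 4056242 - 1*82992 = 4056242 - 82992 = 3973250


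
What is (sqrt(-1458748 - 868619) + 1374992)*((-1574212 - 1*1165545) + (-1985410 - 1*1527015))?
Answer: -8596700232544 - 118791458*I*sqrt(6447) ≈ -8.5967e+12 - 9.5381e+9*I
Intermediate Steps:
(sqrt(-1458748 - 868619) + 1374992)*((-1574212 - 1*1165545) + (-1985410 - 1*1527015)) = (sqrt(-2327367) + 1374992)*((-1574212 - 1165545) + (-1985410 - 1527015)) = (19*I*sqrt(6447) + 1374992)*(-2739757 - 3512425) = (1374992 + 19*I*sqrt(6447))*(-6252182) = -8596700232544 - 118791458*I*sqrt(6447)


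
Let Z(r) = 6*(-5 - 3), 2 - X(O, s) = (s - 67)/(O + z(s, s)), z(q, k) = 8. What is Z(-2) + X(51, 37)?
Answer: -2684/59 ≈ -45.492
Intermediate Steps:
X(O, s) = 2 - (-67 + s)/(8 + O) (X(O, s) = 2 - (s - 67)/(O + 8) = 2 - (-67 + s)/(8 + O))
Z(r) = -48 (Z(r) = 6*(-8) = -48)
Z(-2) + X(51, 37) = -48 + (83 - 1*37 + 2*51)/(8 + 51) = -48 + (83 - 37 + 102)/59 = -48 + (1/59)*148 = -48 + 148/59 = -2684/59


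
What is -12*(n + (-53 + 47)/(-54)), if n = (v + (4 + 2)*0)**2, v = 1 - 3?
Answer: -148/3 ≈ -49.333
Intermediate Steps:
v = -2
n = 4 (n = (-2 + (4 + 2)*0)**2 = (-2 + 6*0)**2 = (-2 + 0)**2 = (-2)**2 = 4)
-12*(n + (-53 + 47)/(-54)) = -12*(4 + (-53 + 47)/(-54)) = -12*(4 - 6*(-1/54)) = -12*(4 + 1/9) = -12*37/9 = -148/3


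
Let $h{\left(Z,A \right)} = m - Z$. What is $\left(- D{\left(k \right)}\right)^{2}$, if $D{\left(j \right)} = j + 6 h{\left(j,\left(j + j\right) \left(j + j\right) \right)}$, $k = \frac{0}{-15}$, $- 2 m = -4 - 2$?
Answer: $324$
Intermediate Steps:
$m = 3$ ($m = - \frac{-4 - 2}{2} = \left(- \frac{1}{2}\right) \left(-6\right) = 3$)
$k = 0$ ($k = 0 \left(- \frac{1}{15}\right) = 0$)
$h{\left(Z,A \right)} = 3 - Z$
$D{\left(j \right)} = 18 - 5 j$ ($D{\left(j \right)} = j + 6 \left(3 - j\right) = j - \left(-18 + 6 j\right) = 18 - 5 j$)
$\left(- D{\left(k \right)}\right)^{2} = \left(- (18 - 0)\right)^{2} = \left(- (18 + 0)\right)^{2} = \left(\left(-1\right) 18\right)^{2} = \left(-18\right)^{2} = 324$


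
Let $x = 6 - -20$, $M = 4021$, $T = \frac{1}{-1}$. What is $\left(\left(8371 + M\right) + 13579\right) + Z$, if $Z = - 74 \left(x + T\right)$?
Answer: $24121$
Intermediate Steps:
$T = -1$
$x = 26$ ($x = 6 + 20 = 26$)
$Z = -1850$ ($Z = - 74 \left(26 - 1\right) = \left(-74\right) 25 = -1850$)
$\left(\left(8371 + M\right) + 13579\right) + Z = \left(\left(8371 + 4021\right) + 13579\right) - 1850 = \left(12392 + 13579\right) - 1850 = 25971 - 1850 = 24121$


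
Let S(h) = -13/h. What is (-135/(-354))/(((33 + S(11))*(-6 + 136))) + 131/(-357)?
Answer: -20090351/54763800 ≈ -0.36685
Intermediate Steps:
(-135/(-354))/(((33 + S(11))*(-6 + 136))) + 131/(-357) = (-135/(-354))/(((33 - 13/11)*(-6 + 136))) + 131/(-357) = (-135*(-1/354))/(((33 - 13*1/11)*130)) + 131*(-1/357) = 45/(118*(((33 - 13/11)*130))) - 131/357 = 45/(118*(((350/11)*130))) - 131/357 = 45/(118*(45500/11)) - 131/357 = (45/118)*(11/45500) - 131/357 = 99/1073800 - 131/357 = -20090351/54763800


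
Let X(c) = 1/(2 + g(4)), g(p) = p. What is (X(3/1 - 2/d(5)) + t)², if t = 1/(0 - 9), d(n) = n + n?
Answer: 1/324 ≈ 0.0030864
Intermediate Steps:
d(n) = 2*n
X(c) = ⅙ (X(c) = 1/(2 + 4) = 1/6 = ⅙)
t = -⅑ (t = 1/(-9) = -⅑ ≈ -0.11111)
(X(3/1 - 2/d(5)) + t)² = (⅙ - ⅑)² = (1/18)² = 1/324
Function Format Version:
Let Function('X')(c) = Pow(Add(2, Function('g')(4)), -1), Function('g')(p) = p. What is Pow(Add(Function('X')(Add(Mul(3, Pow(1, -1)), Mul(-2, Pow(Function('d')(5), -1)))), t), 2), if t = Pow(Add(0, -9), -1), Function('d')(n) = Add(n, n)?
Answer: Rational(1, 324) ≈ 0.0030864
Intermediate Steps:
Function('d')(n) = Mul(2, n)
Function('X')(c) = Rational(1, 6) (Function('X')(c) = Pow(Add(2, 4), -1) = Pow(6, -1) = Rational(1, 6))
t = Rational(-1, 9) (t = Pow(-9, -1) = Rational(-1, 9) ≈ -0.11111)
Pow(Add(Function('X')(Add(Mul(3, Pow(1, -1)), Mul(-2, Pow(Function('d')(5), -1)))), t), 2) = Pow(Add(Rational(1, 6), Rational(-1, 9)), 2) = Pow(Rational(1, 18), 2) = Rational(1, 324)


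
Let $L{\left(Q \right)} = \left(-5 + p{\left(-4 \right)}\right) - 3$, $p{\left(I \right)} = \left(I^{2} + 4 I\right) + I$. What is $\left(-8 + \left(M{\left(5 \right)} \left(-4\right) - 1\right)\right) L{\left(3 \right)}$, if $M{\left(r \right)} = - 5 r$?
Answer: $-1092$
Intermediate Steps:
$p{\left(I \right)} = I^{2} + 5 I$
$L{\left(Q \right)} = -12$ ($L{\left(Q \right)} = \left(-5 - 4 \left(5 - 4\right)\right) - 3 = \left(-5 - 4\right) - 3 = -9 - 3 = -12$)
$\left(-8 + \left(M{\left(5 \right)} \left(-4\right) - 1\right)\right) L{\left(3 \right)} = \left(-8 - \left(1 - \left(-5\right) 5 \left(-4\right)\right)\right) \left(-12\right) = \left(-8 - -99\right) \left(-12\right) = \left(-8 + \left(100 - 1\right)\right) \left(-12\right) = \left(-8 + 99\right) \left(-12\right) = 91 \left(-12\right) = -1092$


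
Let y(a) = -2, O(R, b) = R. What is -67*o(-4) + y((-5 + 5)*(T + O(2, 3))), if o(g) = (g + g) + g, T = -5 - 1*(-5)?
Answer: 802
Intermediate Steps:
T = 0 (T = -5 + 5 = 0)
o(g) = 3*g (o(g) = 2*g + g = 3*g)
-67*o(-4) + y((-5 + 5)*(T + O(2, 3))) = -201*(-4) - 2 = -67*(-12) - 2 = 804 - 2 = 802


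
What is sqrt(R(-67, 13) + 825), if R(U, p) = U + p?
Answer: sqrt(771) ≈ 27.767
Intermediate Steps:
sqrt(R(-67, 13) + 825) = sqrt((-67 + 13) + 825) = sqrt(-54 + 825) = sqrt(771)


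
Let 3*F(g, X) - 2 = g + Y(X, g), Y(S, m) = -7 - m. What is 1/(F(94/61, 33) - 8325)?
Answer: -3/24980 ≈ -0.00012010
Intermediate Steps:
F(g, X) = -5/3 (F(g, X) = 2/3 + (g + (-7 - g))/3 = 2/3 + (1/3)*(-7) = 2/3 - 7/3 = -5/3)
1/(F(94/61, 33) - 8325) = 1/(-5/3 - 8325) = 1/(-24980/3) = -3/24980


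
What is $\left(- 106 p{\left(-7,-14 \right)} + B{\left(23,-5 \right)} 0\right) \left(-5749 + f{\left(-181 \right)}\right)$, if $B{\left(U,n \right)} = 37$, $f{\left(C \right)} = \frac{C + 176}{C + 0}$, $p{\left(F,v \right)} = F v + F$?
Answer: $\frac{10037280344}{181} \approx 5.5455 \cdot 10^{7}$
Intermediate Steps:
$p{\left(F,v \right)} = F + F v$
$f{\left(C \right)} = \frac{176 + C}{C}$
$\left(- 106 p{\left(-7,-14 \right)} + B{\left(23,-5 \right)} 0\right) \left(-5749 + f{\left(-181 \right)}\right) = \left(- 106 \left(- 7 \left(1 - 14\right)\right) + 37 \cdot 0\right) \left(-5749 + \frac{176 - 181}{-181}\right) = \left(- 106 \left(\left(-7\right) \left(-13\right)\right) + 0\right) \left(-5749 - - \frac{5}{181}\right) = \left(\left(-106\right) 91 + 0\right) \left(-5749 + \frac{5}{181}\right) = \left(-9646 + 0\right) \left(- \frac{1040564}{181}\right) = \left(-9646\right) \left(- \frac{1040564}{181}\right) = \frac{10037280344}{181}$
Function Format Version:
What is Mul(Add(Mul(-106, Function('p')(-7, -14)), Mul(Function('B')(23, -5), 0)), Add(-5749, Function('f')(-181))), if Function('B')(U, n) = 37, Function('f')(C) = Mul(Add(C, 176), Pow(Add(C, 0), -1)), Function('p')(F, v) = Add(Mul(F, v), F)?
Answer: Rational(10037280344, 181) ≈ 5.5455e+7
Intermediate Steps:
Function('p')(F, v) = Add(F, Mul(F, v))
Function('f')(C) = Mul(Pow(C, -1), Add(176, C)) (Function('f')(C) = Mul(Add(176, C), Pow(C, -1)) = Mul(Pow(C, -1), Add(176, C)))
Mul(Add(Mul(-106, Function('p')(-7, -14)), Mul(Function('B')(23, -5), 0)), Add(-5749, Function('f')(-181))) = Mul(Add(Mul(-106, Mul(-7, Add(1, -14))), Mul(37, 0)), Add(-5749, Mul(Pow(-181, -1), Add(176, -181)))) = Mul(Add(Mul(-106, Mul(-7, -13)), 0), Add(-5749, Mul(Rational(-1, 181), -5))) = Mul(Add(Mul(-106, 91), 0), Add(-5749, Rational(5, 181))) = Mul(Add(-9646, 0), Rational(-1040564, 181)) = Mul(-9646, Rational(-1040564, 181)) = Rational(10037280344, 181)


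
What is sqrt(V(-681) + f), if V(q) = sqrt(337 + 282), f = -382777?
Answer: sqrt(-382777 + sqrt(619)) ≈ 618.67*I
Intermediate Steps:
V(q) = sqrt(619)
sqrt(V(-681) + f) = sqrt(sqrt(619) - 382777) = sqrt(-382777 + sqrt(619))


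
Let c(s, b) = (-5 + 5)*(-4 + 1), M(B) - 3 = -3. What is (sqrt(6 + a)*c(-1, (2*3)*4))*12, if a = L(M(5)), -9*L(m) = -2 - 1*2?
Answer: 0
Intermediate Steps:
M(B) = 0 (M(B) = 3 - 3 = 0)
L(m) = 4/9 (L(m) = -(-2 - 1*2)/9 = -(-2 - 2)/9 = -1/9*(-4) = 4/9)
a = 4/9 ≈ 0.44444
c(s, b) = 0 (c(s, b) = 0*(-3) = 0)
(sqrt(6 + a)*c(-1, (2*3)*4))*12 = (sqrt(6 + 4/9)*0)*12 = (sqrt(58/9)*0)*12 = ((sqrt(58)/3)*0)*12 = 0*12 = 0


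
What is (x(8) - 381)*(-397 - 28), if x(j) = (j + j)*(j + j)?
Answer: 53125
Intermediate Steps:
x(j) = 4*j² (x(j) = (2*j)*(2*j) = 4*j²)
(x(8) - 381)*(-397 - 28) = (4*8² - 381)*(-397 - 28) = (4*64 - 381)*(-425) = (256 - 381)*(-425) = -125*(-425) = 53125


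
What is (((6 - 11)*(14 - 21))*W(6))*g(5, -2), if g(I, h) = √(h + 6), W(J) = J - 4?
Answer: 140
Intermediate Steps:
W(J) = -4 + J
g(I, h) = √(6 + h)
(((6 - 11)*(14 - 21))*W(6))*g(5, -2) = (((6 - 11)*(14 - 21))*(-4 + 6))*√(6 - 2) = (-5*(-7)*2)*√4 = (35*2)*2 = 70*2 = 140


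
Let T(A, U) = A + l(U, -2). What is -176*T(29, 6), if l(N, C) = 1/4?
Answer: -5148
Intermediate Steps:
l(N, C) = 1/4 (l(N, C) = 1*(1/4) = 1/4)
T(A, U) = 1/4 + A (T(A, U) = A + 1/4 = 1/4 + A)
-176*T(29, 6) = -176*(1/4 + 29) = -176*117/4 = -5148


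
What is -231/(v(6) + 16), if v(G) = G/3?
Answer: -77/6 ≈ -12.833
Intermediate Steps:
v(G) = G/3 (v(G) = G*(⅓) = G/3)
-231/(v(6) + 16) = -231/((⅓)*6 + 16) = -231/(2 + 16) = -231/18 = (1/18)*(-231) = -77/6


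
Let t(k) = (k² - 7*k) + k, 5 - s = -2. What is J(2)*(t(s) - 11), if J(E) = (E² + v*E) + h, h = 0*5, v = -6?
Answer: 32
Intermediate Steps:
s = 7 (s = 5 - 1*(-2) = 5 + 2 = 7)
h = 0
t(k) = k² - 6*k
J(E) = E² - 6*E (J(E) = (E² - 6*E) + 0 = E² - 6*E)
J(2)*(t(s) - 11) = (2*(-6 + 2))*(7*(-6 + 7) - 11) = (2*(-4))*(7*1 - 11) = -8*(7 - 11) = -8*(-4) = 32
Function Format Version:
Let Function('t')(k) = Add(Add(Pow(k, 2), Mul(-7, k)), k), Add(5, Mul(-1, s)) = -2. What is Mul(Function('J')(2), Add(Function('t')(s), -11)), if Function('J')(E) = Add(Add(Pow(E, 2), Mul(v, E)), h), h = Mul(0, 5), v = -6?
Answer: 32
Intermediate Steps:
s = 7 (s = Add(5, Mul(-1, -2)) = Add(5, 2) = 7)
h = 0
Function('t')(k) = Add(Pow(k, 2), Mul(-6, k))
Function('J')(E) = Add(Pow(E, 2), Mul(-6, E)) (Function('J')(E) = Add(Add(Pow(E, 2), Mul(-6, E)), 0) = Add(Pow(E, 2), Mul(-6, E)))
Mul(Function('J')(2), Add(Function('t')(s), -11)) = Mul(Mul(2, Add(-6, 2)), Add(Mul(7, Add(-6, 7)), -11)) = Mul(Mul(2, -4), Add(Mul(7, 1), -11)) = Mul(-8, Add(7, -11)) = Mul(-8, -4) = 32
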